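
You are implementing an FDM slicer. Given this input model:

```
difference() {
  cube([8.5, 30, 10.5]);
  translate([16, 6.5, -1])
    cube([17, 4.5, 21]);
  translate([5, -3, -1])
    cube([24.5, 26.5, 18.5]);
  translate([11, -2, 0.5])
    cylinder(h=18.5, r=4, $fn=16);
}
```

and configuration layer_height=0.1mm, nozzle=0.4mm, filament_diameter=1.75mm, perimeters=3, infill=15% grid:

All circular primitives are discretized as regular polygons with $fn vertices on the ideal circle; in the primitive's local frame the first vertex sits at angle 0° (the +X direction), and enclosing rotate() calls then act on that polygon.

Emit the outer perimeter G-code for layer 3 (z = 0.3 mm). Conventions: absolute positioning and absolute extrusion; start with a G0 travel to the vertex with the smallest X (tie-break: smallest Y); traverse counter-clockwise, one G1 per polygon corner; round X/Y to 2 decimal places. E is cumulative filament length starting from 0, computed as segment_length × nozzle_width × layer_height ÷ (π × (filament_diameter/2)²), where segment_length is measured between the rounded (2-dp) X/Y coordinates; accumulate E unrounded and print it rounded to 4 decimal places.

At z = 0.3 mm: the cube is present — its section is the full 8.5×30 rectangle; the cube at (16, 6.5) is present — its section is the full 17×4.5 rectangle; the 24.5×26.5 cube at (5, -3) contributes its full rectangle; the cylinder at (11, -2) is not intersected at this z (z outside [0.5, 19]); Taking the first minus the rest: starting from the 8.5×30 cube, the 17×4.5 cube at (16, 6.5) misses the remaining region (no effect); the 24.5×26.5 cube at (5, -3) partially overlaps it — only the 82.25 mm² overlap (of its 649.25 mm²) is removed, clipping the outline — 1 connected region. The outline is a single polygon with 6 vertices. Extrusion per mm of travel: 0.4 × 0.1 / (π × 0.875²) = 0.016630. Accumulating E over each segment gives final E = 1.2805.

G0 X0.00 Y0.00 Z0.30
G1 X5.00 Y0.00 E0.0832
G1 X5.00 Y23.50 E0.4740
G1 X8.50 Y23.50 E0.5322
G1 X8.50 Y30.00 E0.6403
G1 X0.00 Y30.00 E0.7816
G1 X0.00 Y0.00 E1.2805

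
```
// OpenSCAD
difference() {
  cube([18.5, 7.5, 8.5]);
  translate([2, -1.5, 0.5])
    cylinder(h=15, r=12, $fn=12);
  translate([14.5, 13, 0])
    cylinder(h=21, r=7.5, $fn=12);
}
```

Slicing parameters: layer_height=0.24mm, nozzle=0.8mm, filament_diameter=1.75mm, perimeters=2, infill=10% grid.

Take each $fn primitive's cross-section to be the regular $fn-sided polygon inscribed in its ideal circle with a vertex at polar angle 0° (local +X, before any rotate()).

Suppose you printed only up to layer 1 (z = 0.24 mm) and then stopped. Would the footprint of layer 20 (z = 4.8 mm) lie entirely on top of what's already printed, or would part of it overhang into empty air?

Compare the two slices. At z = 0.24: the 18.5×7.5 cube contributes its full rectangle (area 138.75 mm²); the cylinder at (2, -1.5) is not intersected at this z (z outside [0.5, 15.5]); the r=7.5 cylinder at (14.5, 13) gives a regular 12-gon of circumradius 7.5 (constant along its height) (area = (12/2)·7.500²·sin(360°/12) = 168.75 mm²); Taking the first minus the rest: starting from the 18.5×7.5 cube (138.75 mm²), the r=7.5 cylinder at (14.5, 13) partially overlaps it — only the 11.94 mm² overlap (of its 168.75 mm²) is removed, clipping the outline — area = 126.81 mm². At z = 4.8: the 18.5×7.5 cube contributes its full rectangle (area 138.75 mm²); the cylinder at (2, -1.5): section is a regular 12-gon, circumradius r=12 (area = (12/2)·12.000²·sin(360°/12) = 432.00 mm²); the r=7.5 cylinder at (14.5, 13) gives a regular 12-gon of circumradius 7.5 (constant along its height) (area = (12/2)·7.500²·sin(360°/12) = 168.75 mm²); Subtracting the remaining from the first: starting from the 18.5×7.5 cube (138.75 mm²), the r=12 cylinder at (2, -1.5) partially overlaps it — only the 91.16 mm² overlap (of its 432.00 mm²) is removed, clipping the outline; the r=7.5 cylinder at (14.5, 13) partially overlaps it — only the 11.94 mm² overlap (of its 168.75 mm²) is removed, clipping the outline — area = 35.65 mm². Checking containment: the cross-section at z = 4.8 is a subset of the cross-section at z = 0.24.

entirely on top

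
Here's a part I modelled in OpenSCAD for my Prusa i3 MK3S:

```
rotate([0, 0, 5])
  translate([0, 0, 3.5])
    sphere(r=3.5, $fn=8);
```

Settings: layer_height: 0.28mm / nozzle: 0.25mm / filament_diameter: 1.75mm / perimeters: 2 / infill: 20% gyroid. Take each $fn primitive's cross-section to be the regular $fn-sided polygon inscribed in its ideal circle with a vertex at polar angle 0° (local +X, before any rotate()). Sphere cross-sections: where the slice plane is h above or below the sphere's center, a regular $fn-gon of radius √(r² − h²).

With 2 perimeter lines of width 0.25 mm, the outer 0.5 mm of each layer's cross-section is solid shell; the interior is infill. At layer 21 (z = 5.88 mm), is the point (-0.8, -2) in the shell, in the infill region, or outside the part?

At z = 5.88 mm: the r=3.5 sphere slices to a regular 8-gon of circumradius 2.566 (√(r²−h²) with h=2.38 from center); (whole slice rotated 5° about Z — lengths, areas and connectivity unchanged). Overall, the cross-section is a single solid region. Undo the 5° rotation: the query point maps to (-0.971, -1.923) in the un-rotated model frame. The nearest boundary edge runs (-1.81, -1.81)→(-0.00, -2.57); distance from the point to it = 0.22 mm. The point is inside the cross-section, 0.22 mm from the nearest boundary — within the 0.5 mm shell band (2 × 0.25).

shell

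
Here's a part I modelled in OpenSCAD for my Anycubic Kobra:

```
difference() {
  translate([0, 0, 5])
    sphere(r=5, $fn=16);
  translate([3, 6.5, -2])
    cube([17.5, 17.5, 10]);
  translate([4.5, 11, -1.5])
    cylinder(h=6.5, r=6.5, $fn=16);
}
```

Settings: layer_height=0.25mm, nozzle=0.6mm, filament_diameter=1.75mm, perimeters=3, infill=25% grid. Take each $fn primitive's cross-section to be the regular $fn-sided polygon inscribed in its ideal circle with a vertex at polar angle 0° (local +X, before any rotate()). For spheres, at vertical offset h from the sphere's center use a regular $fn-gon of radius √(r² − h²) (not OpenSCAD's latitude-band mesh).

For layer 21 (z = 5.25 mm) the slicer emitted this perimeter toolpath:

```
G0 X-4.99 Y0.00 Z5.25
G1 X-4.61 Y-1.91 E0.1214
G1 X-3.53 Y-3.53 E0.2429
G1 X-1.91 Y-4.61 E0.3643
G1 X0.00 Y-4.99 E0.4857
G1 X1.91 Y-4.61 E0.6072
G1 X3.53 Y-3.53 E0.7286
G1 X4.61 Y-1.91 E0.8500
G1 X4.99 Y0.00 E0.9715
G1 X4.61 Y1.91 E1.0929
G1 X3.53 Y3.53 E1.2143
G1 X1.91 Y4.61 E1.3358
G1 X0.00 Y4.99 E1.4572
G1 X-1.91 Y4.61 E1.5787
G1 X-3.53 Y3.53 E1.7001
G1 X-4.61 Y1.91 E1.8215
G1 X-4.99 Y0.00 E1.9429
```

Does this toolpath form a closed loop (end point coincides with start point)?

yes

Start point (G0): (-4.99, 0.00). End point (last G1): the path returns to the start — closed.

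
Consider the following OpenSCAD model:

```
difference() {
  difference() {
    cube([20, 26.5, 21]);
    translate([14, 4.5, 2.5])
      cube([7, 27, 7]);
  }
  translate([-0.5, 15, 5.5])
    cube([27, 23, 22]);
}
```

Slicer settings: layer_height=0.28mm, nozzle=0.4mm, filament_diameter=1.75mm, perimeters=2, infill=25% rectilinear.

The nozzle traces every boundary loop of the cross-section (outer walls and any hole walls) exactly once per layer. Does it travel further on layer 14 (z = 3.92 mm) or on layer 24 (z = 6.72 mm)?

Layer 14 (z = 3.92): the cube is present — its section is the full 20×26.5 rectangle (perimeter 93.00 mm); the 7×27 cube at (14, 4.5) contributes its full rectangle (perimeter 68.00 mm); Taking the first minus the rest: starting from the 20×26.5 cube, the 7×27 cube at (14, 4.5) partially overlaps it — only the 132.00 mm² overlap (of its 189.00 mm²) is removed, clipping the outline — boundary = 93.00 mm; the cube at (-0.5, 15) is absent (z outside [5.5, 27.5]); Subtracting the remaining from the first: none of the subtracted shapes is present at this height, so that combined region is unchanged — boundary = 93.00 mm. So its perimeter = 93.00 mm. Layer 24 (z = 6.72): the cube (footprint 20×26.5) is included at this height (perimeter 93.00 mm); the cube at (14, 4.5) is present — its section is the full 7×27 rectangle (perimeter 68.00 mm); Subtracting the remaining from the first: starting from the 20×26.5 cube, the 7×27 cube at (14, 4.5) partially overlaps it — only the 132.00 mm² overlap (of its 189.00 mm²) is removed, clipping the outline — boundary = 93.00 mm; the cube at (-0.5, 15) (footprint 27×23) is included at this height (perimeter 100.00 mm); After the difference (first − rest): starting from that combined region, the 27×23 cube at (-0.5, 15) partially overlaps it — only the 161.00 mm² overlap (of its 621.00 mm²) is removed, clipping the outline — boundary = 70.00 mm. So its perimeter = 70.00 mm. Layer 14 is larger (93.00 vs 70.00 mm).

layer 14 (z = 3.92 mm)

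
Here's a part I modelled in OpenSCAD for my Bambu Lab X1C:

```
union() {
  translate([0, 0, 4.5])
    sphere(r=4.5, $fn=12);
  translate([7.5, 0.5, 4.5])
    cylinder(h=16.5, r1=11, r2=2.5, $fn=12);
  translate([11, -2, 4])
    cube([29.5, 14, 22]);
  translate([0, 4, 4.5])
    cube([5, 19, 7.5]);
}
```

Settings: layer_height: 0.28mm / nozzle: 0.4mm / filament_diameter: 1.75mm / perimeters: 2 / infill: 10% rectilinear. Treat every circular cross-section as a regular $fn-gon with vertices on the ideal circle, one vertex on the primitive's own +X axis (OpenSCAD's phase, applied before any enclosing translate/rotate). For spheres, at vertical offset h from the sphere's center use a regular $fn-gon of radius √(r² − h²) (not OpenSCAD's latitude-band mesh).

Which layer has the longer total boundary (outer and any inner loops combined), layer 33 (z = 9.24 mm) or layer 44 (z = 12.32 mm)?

Layer 33 (z = 9.24): the sphere is absent (|z−center|=4.740 > r=4.5); the cone at (7.5, 0.5): at t=0.287 of its height the radius interpolates to r₁+(r₂−r₁)t = 8.558, giving a regular 12-gon of that circumradius (perimeter = 2·12·8.558·sin(180°/12) = 53.16 mm); the cube at (11, -2) (footprint 29.5×14) is included at this height (perimeter 87.00 mm); the cube at (0, 4) (footprint 5×19) is included at this height (perimeter 48.00 mm); Combining (union): the regions partially overlap (shared area 53.21 mm²), so the edge portions inside another operand are dropped and the merged outline is re-measured after clipping — boundary = 144.95 mm. So its perimeter = 144.95 mm. Layer 44 (z = 12.32): the sphere is absent (|z−center|=7.820 > r=4.5); the cone at (7.5, 0.5) contributes a regular 12-gon of circumradius 6.972 (interpolated between r1=11 and r2=2.5 at t=0.474) (perimeter = 2·12·6.972·sin(180°/12) = 43.30 mm); the cube at (11, -2) is present — its section is the full 29.5×14 rectangle (perimeter 87.00 mm); the cube at (0, 4) does not reach this height (z outside [4.5, 12]); Merging all regions: the regions partially overlap (shared area 21.53 mm²), so the edge portions inside another operand are dropped and the merged outline is re-measured after clipping — boundary = 109.19 mm. So its perimeter = 109.19 mm. Layer 33 is larger (144.95 vs 109.19 mm).

layer 33 (z = 9.24 mm)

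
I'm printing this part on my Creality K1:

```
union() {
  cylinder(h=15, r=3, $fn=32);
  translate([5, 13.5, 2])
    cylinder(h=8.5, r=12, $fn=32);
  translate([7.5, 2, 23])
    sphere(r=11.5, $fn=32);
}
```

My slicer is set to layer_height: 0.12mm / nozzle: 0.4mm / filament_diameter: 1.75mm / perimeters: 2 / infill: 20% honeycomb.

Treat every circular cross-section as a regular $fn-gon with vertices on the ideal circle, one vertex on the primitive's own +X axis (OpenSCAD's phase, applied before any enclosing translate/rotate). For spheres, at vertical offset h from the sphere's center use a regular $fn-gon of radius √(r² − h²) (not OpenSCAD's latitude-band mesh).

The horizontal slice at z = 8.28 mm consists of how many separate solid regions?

At z = 8.28 mm: the r=3 cylinder contributes a regular 32-gon of circumradius 3; the cylinder at (5, 13.5): section is a regular 32-gon, circumradius r=12; the sphere at (7.5, 2) does not reach this height (|z−center|=14.720 > r=11.5); Taking the union: the regions partially overlap (shared area 1.18 mm²), so overlapping operands fuse into one piece — 1 connected region. The result has 1 disconnected region.

1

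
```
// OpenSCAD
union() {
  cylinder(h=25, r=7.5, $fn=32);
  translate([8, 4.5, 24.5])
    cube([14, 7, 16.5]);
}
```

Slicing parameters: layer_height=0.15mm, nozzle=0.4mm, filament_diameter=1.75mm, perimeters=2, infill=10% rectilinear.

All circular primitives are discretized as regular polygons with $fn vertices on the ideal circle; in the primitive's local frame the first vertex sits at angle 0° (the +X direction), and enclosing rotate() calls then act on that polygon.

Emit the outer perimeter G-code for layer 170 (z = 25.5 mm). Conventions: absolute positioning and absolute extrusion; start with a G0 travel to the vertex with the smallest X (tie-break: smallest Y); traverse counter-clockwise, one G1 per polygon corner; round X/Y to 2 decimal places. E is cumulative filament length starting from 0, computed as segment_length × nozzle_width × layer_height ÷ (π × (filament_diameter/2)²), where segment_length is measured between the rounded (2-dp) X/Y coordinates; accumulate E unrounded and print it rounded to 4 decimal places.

G0 X8.00 Y4.50 Z25.50
G1 X22.00 Y4.50 E0.3492
G1 X22.00 Y11.50 E0.5238
G1 X8.00 Y11.50 E0.8731
G1 X8.00 Y4.50 E1.0477

At z = 25.5 mm: the cylinder is absent (z outside [0, 25]); the cube at (8, 4.5) is present — its section is the full 14×7 rectangle; Merging all regions: only the 14×7 cube at (8, 4.5) is present, so the union is just that shape — 1 connected region. The outline is a single polygon with 4 vertices. Extrusion per mm of travel: 0.4 × 0.15 / (π × 0.875²) = 0.024945. Accumulating E over each segment gives final E = 1.0477.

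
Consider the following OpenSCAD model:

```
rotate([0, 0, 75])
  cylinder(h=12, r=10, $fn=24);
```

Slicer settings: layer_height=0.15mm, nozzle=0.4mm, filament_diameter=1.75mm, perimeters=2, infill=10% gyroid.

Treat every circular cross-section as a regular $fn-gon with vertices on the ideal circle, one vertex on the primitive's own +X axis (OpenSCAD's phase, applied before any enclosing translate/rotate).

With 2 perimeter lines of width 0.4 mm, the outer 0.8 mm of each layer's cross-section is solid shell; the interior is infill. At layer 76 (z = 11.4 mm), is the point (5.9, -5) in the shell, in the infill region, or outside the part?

infill

At z = 11.4 mm: the r=10 cylinder contributes a regular 24-gon of circumradius 10; (whole slice rotated 75° about Z — lengths, areas and connectivity unchanged). Overall, the cross-section is a single solid region. Undo the 75° rotation: the query point maps to (-3.303, -6.993) in the un-rotated model frame. The nearest boundary edge runs (-5.00, -8.66)→(-2.59, -9.66); distance from the point to it = 2.19 mm. The point is inside the cross-section and 2.19 mm from the nearest boundary — more than the 0.8 mm shell width (2 × 0.4), so it's in the infill interior.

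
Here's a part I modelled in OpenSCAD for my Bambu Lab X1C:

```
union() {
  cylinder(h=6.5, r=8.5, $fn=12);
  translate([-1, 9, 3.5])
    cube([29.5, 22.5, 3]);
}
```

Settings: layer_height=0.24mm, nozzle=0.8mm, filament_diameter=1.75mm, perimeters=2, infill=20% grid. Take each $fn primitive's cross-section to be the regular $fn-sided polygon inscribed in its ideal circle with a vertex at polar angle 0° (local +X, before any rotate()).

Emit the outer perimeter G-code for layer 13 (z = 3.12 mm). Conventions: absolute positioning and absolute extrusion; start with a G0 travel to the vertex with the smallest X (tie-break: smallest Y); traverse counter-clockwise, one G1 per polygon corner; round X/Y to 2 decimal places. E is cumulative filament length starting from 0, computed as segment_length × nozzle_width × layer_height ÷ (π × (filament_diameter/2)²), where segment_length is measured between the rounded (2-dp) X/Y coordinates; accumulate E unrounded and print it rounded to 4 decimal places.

G0 X-8.50 Y0.00 Z3.12
G1 X-7.36 Y-4.25 E0.3512
G1 X-4.25 Y-7.36 E0.7023
G1 X0.00 Y-8.50 E1.0536
G1 X4.25 Y-7.36 E1.4048
G1 X7.36 Y-4.25 E1.7559
G1 X8.50 Y0.00 E2.1072
G1 X7.36 Y4.25 E2.4584
G1 X4.25 Y7.36 E2.8095
G1 X0.00 Y8.50 E3.1607
G1 X-4.25 Y7.36 E3.5120
G1 X-7.36 Y4.25 E3.8631
G1 X-8.50 Y0.00 E4.2143

At z = 3.12 mm: the cylinder: section is a regular 12-gon, circumradius r=8.5; the cube at (-1, 9) is not intersected at this z (z outside [3.5, 6.5]); Taking the union: only the r=8.5 cylinder is present, so the union is just that shape — 1 connected region. The outline is a single polygon with 12 vertices. Extrusion per mm of travel: 0.8 × 0.24 / (π × 0.875²) = 0.079824. Accumulating E over each segment gives final E = 4.2143.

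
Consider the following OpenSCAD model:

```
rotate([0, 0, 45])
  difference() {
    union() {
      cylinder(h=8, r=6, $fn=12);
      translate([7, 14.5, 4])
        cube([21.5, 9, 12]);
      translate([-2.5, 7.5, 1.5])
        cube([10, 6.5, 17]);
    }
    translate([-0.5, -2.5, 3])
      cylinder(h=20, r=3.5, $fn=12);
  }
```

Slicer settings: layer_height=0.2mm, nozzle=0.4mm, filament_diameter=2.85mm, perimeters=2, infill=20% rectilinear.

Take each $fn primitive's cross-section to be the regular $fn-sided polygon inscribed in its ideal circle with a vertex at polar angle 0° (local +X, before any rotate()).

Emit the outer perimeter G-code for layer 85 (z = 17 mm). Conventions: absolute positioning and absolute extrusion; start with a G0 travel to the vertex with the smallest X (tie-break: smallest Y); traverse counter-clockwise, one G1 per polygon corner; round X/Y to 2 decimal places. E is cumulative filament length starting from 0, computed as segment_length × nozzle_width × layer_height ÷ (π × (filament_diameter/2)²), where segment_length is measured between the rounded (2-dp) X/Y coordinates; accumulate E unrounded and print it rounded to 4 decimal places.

At z = 17 mm: the cylinder is absent (z outside [0, 8]); the cube at (7, 14.5) does not reach this height (z outside [4, 16]); the 10×6.5 cube at (-2.5, 7.5) contributes its full rectangle; Merging all regions: only the 10×6.5 cube at (-2.5, 7.5) is present, so the union is just that shape — 1 connected region; the r=3.5 cylinder at (-0.5, -2.5) gives a regular 12-gon of circumradius 3.5 (constant along its height); Subtracting the remaining from the first: starting from that combined region, the r=3.5 cylinder at (-0.5, -2.5) misses the remaining region (no effect) — 1 connected region; (rotated 45° about Z; rotation is an isometry so areas/perimeters/island counts are preserved). The outline is a single polygon with 4 vertices. Extrusion per mm of travel: 0.4 × 0.2 / (π × 1.425²) = 0.012540. Accumulating E over each segment gives final E = 0.4138.

G0 X-11.67 Y8.13 Z17.00
G1 X-7.07 Y3.54 E0.0815
G1 X0.00 Y10.61 E0.2069
G1 X-4.60 Y15.20 E0.2884
G1 X-11.67 Y8.13 E0.4138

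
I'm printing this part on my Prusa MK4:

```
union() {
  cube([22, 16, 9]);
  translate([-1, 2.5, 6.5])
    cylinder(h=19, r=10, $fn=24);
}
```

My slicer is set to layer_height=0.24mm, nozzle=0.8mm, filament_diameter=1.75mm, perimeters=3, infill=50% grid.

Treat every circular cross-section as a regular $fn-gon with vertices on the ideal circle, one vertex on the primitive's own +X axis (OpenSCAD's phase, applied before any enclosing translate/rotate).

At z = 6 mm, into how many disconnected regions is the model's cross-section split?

1

At z = 6 mm: the cube is present — its section is the full 22×16 rectangle; the cylinder at (-1, 2.5) is absent (z outside [6.5, 25.5]); Taking the union: only the 22×16 cube is present, so the union is just that shape — 1 connected region. The result has 1 disconnected region.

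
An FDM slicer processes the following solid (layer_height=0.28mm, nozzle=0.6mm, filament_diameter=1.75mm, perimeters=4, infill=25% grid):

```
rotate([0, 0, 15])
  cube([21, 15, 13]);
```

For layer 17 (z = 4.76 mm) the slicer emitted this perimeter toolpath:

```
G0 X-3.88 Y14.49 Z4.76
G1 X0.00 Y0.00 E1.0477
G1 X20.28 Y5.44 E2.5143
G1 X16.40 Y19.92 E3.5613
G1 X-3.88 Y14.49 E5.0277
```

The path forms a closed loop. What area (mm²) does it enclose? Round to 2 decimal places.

314.84 mm²

Apply the shoelace formula to the sequence of (X, Y) vertices; enclosed area = 314.84 mm².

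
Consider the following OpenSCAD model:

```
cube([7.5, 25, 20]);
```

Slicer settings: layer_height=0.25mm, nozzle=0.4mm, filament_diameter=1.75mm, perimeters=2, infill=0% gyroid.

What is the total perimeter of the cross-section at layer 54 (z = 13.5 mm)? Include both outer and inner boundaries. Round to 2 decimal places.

65.00 mm

At z = 13.5 mm: the 7.5×25 cube contributes its full rectangle (perimeter 65.00 mm). Overall, the cross-section is a single solid region. Total boundary length (outer) = 65.00 mm.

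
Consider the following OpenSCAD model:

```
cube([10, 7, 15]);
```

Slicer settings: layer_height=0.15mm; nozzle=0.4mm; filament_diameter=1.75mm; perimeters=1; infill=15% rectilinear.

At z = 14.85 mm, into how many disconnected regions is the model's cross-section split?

At z = 14.85 mm: the cube is present — its section is the full 10×7 rectangle. The result has 1 disconnected region.

1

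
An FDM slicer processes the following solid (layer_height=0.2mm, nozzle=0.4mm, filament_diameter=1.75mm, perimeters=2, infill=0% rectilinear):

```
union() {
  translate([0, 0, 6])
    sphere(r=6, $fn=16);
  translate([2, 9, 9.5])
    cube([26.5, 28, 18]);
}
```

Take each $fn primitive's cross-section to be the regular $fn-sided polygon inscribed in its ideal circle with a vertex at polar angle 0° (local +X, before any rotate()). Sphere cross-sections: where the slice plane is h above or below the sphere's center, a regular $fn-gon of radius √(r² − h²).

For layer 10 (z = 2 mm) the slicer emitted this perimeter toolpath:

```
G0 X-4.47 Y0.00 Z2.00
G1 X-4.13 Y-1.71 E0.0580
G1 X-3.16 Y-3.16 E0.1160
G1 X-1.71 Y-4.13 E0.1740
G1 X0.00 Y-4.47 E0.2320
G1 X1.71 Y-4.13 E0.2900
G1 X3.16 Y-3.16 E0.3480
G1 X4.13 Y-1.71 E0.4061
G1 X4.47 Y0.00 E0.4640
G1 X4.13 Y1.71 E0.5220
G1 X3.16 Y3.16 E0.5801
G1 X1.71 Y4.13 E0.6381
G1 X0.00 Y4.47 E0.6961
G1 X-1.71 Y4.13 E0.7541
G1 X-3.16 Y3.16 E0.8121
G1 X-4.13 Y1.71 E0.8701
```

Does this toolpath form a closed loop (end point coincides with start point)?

no

Start point (G0): (-4.47, 0.00). End point (last G1): the path does not return to the start — open.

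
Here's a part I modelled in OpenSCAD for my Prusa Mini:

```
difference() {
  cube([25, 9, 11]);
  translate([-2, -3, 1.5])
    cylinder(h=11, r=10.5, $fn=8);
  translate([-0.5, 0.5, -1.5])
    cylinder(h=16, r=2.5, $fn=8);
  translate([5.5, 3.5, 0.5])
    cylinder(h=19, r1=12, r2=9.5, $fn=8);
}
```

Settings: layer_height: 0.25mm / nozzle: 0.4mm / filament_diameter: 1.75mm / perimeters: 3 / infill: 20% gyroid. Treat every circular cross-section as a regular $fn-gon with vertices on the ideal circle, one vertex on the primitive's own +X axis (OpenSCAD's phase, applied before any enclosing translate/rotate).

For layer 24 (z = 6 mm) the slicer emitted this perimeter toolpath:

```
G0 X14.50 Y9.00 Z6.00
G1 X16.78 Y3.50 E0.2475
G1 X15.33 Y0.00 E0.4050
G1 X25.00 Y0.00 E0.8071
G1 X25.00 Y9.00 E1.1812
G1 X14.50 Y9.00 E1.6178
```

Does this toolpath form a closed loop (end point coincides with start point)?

yes

Start point (G0): (14.50, 9.00). End point (last G1): the path returns to the start — closed.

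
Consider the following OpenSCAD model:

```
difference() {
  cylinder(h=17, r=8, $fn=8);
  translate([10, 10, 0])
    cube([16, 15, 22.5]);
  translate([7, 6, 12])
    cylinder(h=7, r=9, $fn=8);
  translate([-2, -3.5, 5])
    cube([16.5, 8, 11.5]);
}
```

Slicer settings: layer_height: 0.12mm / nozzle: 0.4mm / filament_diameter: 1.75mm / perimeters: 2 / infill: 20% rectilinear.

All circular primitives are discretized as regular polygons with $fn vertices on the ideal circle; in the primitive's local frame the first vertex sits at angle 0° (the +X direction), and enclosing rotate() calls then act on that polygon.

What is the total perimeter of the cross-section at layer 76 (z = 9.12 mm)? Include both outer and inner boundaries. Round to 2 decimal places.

At z = 9.12 mm: the r=8 cylinder gives a regular 8-gon of circumradius 8 (constant along its height) (perimeter = 2·8·8.000·sin(180°/8) = 48.98 mm); the 16×15 cube at (10, 10) contributes its full rectangle (perimeter 62.00 mm); the cylinder at (7, 6) is not intersected at this z (z outside [12, 19]); the 16.5×8 cube at (-2, -3.5) contributes its full rectangle (perimeter 49.00 mm); Subtracting the remaining from the first: starting from the r=8 cylinder, the 16×15 cube at (10, 10) misses the remaining region (no effect); the 16.5×8 cube at (-2, -3.5) partially overlaps it — only the 73.27 mm² overlap (of its 132.00 mm²) is removed, clipping the outline — boundary = 65.01 mm. Overall, the cross-section is a single solid region. Total boundary length (outer) = 65.01 mm.

65.01 mm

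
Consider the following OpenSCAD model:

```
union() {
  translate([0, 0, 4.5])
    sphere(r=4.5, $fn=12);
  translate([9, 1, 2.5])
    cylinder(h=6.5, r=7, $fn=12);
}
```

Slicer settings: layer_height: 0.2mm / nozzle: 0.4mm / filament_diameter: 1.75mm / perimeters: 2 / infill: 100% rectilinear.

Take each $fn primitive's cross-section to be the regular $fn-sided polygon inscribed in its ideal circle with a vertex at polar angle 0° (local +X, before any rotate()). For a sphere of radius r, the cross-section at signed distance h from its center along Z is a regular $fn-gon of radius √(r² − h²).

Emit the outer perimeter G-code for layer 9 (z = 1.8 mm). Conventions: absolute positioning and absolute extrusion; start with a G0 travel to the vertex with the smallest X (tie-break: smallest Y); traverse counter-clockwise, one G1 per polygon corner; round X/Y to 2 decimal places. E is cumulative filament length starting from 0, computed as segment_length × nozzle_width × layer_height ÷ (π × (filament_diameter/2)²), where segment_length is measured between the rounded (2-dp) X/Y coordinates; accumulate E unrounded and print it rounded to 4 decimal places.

At z = 1.8 mm: the sphere: section is a regular 12-gon, circumradius = √(r²−h²) = √(4.5²−2.7²) = 3.600; the cylinder at (9, 1) is not intersected at this z (z outside [2.5, 9]); Merging all regions: only the r=4.5 sphere is present, so the union is just that shape — 1 connected region. The outline is a single polygon with 12 vertices. Extrusion per mm of travel: 0.4 × 0.2 / (π × 0.875²) = 0.033260. Accumulating E over each segment gives final E = 0.7440.

G0 X-3.60 Y0.00 Z1.80
G1 X-3.12 Y-1.80 E0.0620
G1 X-1.80 Y-3.12 E0.1240
G1 X0.00 Y-3.60 E0.1860
G1 X1.80 Y-3.12 E0.2480
G1 X3.12 Y-1.80 E0.3101
G1 X3.60 Y0.00 E0.3720
G1 X3.12 Y1.80 E0.4340
G1 X1.80 Y3.12 E0.4961
G1 X0.00 Y3.60 E0.5580
G1 X-1.80 Y3.12 E0.6200
G1 X-3.12 Y1.80 E0.6821
G1 X-3.60 Y0.00 E0.7440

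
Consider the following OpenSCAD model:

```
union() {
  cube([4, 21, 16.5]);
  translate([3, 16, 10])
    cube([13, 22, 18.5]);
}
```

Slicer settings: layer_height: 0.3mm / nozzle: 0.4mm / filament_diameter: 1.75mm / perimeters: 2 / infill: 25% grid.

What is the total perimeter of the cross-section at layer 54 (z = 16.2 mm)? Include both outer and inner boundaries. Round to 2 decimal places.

At z = 16.2 mm: the cube is present — its section is the full 4×21 rectangle (perimeter 50.00 mm); the 13×22 cube at (3, 16) contributes its full rectangle (perimeter 70.00 mm); Taking the union: the regions partially overlap (shared area 5.00 mm²), so the edge portions inside another operand are dropped and the merged outline is re-measured after clipping — boundary = 108.00 mm. Overall, the cross-section is a single solid region. Total boundary length (outer) = 108.00 mm.

108.00 mm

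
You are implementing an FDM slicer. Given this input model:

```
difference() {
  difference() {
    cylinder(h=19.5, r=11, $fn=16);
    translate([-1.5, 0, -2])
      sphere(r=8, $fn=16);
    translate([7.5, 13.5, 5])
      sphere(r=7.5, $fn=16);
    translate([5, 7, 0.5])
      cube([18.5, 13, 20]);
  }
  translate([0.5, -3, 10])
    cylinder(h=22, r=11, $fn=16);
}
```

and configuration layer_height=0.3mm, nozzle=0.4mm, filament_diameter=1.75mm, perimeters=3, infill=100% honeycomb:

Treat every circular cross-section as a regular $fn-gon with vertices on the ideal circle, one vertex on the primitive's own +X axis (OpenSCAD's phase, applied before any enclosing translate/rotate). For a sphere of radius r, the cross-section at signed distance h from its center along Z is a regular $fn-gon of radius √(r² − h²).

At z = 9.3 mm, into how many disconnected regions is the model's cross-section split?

At z = 9.3 mm: the r=11 cylinder gives a regular 16-gon of circumradius 11 (constant along its height); the sphere at (-1.5, 0) is not intersected at this z (|z−center|=11.300 > r=8); the r=7.5 sphere at (7.5, 13.5) slices to a regular 16-gon of circumradius 6.145 (√(r²−h²) with h=4.3 from center); the cube at (5, 7) (footprint 18.5×13) is included at this height; After the difference (first − rest): starting from the r=11 cylinder, the r=7.5 sphere at (7.5, 13.5) partially overlaps it — only the 6.63 mm² overlap (of its 115.60 mm²) is removed, clipping the outline; the 18.5×13 cube at (5, 7) partially overlaps it — only the 1.78 mm² overlap (of its 240.50 mm²) is removed, clipping the outline — 1 connected region; the cylinder at (0.5, -3) does not reach this height (z outside [10, 32]); Taking the first minus the rest: none of the subtracted shapes is present at this height, so that combined region is unchanged — 1 connected region. The result has 1 disconnected region.

1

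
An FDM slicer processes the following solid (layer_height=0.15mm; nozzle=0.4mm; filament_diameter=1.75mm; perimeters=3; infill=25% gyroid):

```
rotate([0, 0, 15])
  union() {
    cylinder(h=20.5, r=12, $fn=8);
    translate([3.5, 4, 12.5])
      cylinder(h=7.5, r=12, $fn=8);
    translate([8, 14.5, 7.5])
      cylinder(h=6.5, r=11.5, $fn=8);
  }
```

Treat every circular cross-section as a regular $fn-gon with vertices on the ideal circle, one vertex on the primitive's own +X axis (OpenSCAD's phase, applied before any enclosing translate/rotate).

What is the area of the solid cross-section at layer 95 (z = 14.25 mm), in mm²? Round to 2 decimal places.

528.90 mm²

At z = 14.25 mm: the r=12 cylinder gives a regular 8-gon of circumradius 12 (constant along its height) (area = (8/2)·12.000²·sin(360°/8) = 407.29 mm²); the r=12 cylinder at (3.5, 4) contributes a regular 8-gon of circumradius 12 (area = (8/2)·12.000²·sin(360°/8) = 407.29 mm²); the cylinder at (8, 14.5) is not intersected at this z (z outside [7.5, 14]); Taking the union: the regions partially overlap — summed areas 814.59 mm² minus the doubly-counted overlap 285.69 mm² gives 528.90 mm² — area = 528.90 mm²; (whole slice rotated 15° about Z — lengths, areas and connectivity unchanged). Overall, the cross-section is a single solid region. Net area = 528.90 mm².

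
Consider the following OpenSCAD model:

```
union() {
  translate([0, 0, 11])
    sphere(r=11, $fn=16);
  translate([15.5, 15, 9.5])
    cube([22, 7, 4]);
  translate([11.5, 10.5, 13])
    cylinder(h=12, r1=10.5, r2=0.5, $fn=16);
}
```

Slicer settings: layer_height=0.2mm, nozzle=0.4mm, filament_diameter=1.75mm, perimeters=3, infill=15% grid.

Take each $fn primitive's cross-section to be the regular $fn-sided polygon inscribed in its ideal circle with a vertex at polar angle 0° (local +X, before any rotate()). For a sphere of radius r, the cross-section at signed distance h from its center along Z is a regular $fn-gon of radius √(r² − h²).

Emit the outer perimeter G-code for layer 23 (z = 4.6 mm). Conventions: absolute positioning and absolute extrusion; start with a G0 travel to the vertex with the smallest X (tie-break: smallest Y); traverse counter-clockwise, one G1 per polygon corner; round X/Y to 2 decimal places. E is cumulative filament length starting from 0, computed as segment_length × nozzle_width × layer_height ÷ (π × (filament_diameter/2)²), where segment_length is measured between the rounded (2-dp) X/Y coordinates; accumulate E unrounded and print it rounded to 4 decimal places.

At z = 4.6 mm: the sphere: section is a regular 16-gon, circumradius = √(r²−h²) = √(11²−6.4²) = 8.947; the cube at (15.5, 15) is not intersected at this z (z outside [9.5, 13.5]); the cone at (11.5, 10.5) does not reach this height (z outside [13, 25]); Combining (union): only the r=11 sphere is present, so the union is just that shape — 1 connected region. The outline is a single polygon with 16 vertices. Extrusion per mm of travel: 0.4 × 0.2 / (π × 0.875²) = 0.033260. Accumulating E over each segment gives final E = 1.8584.

G0 X-8.95 Y0.00 Z4.60
G1 X-8.27 Y-3.42 E0.1160
G1 X-6.33 Y-6.33 E0.2323
G1 X-3.42 Y-8.27 E0.3486
G1 X0.00 Y-8.95 E0.4646
G1 X3.42 Y-8.27 E0.5806
G1 X6.33 Y-6.33 E0.6969
G1 X8.27 Y-3.42 E0.8132
G1 X8.95 Y0.00 E0.9292
G1 X8.27 Y3.42 E1.0452
G1 X6.33 Y6.33 E1.1615
G1 X3.42 Y8.27 E1.2778
G1 X0.00 Y8.95 E1.3938
G1 X-3.42 Y8.27 E1.5098
G1 X-6.33 Y6.33 E1.6261
G1 X-8.27 Y3.42 E1.7424
G1 X-8.95 Y0.00 E1.8584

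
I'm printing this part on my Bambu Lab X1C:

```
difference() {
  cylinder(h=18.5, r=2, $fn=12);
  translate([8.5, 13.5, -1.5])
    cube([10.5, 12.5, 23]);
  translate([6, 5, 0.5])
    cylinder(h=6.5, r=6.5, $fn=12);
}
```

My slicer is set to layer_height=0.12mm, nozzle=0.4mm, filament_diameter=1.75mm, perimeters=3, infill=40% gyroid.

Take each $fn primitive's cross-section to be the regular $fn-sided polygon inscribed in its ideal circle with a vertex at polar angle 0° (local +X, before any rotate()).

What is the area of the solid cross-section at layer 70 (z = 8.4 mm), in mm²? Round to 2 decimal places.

12.00 mm²

At z = 8.4 mm: the r=2 cylinder gives a regular 12-gon of circumradius 2 (constant along its height) (area = (12/2)·2.000²·sin(360°/12) = 12.00 mm²); the cube at (8.5, 13.5) is present — its section is the full 10.5×12.5 rectangle (area 131.25 mm²); the cylinder at (6, 5) does not reach this height (z outside [0.5, 7]); After the difference (first − rest): starting from the r=2 cylinder (12.00 mm²), the 10.5×12.5 cube at (8.5, 13.5) misses the remaining region (no effect) — area = 12.00 mm². Overall, the cross-section is a single solid region. Net area = 12.00 mm².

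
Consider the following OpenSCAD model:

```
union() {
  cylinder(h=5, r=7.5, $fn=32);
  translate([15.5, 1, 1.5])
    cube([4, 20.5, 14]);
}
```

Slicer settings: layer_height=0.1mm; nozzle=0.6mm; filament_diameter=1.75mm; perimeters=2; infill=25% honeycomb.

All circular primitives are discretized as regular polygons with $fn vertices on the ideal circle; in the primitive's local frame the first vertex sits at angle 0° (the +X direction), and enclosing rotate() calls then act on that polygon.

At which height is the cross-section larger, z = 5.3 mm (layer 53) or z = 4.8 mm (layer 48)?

Layer 53 (z = 5.3): the cylinder is absent (z outside [0, 5]); the cube at (15.5, 1) is present — its section is the full 4×20.5 rectangle (area 82.00 mm²); Taking the union: only the 4×20.5 cube at (15.5, 1) is present, so the union is just that shape — area = 82.00 mm². So its area = 82.00 mm². Layer 48 (z = 4.8): the cylinder: section is a regular 32-gon, circumradius r=7.5 (area = (32/2)·7.500²·sin(360°/32) = 175.58 mm²); the 4×20.5 cube at (15.5, 1) contributes its full rectangle (area 82.00 mm²); Taking the union: the 2 present regions are separate (no shared area or edge), so areas and boundary lengths simply add and each stays a separate island — area = 257.58 mm². So its area = 257.58 mm². Layer 48 is larger (257.58 vs 82.00 mm²).

layer 48 (z = 4.8 mm)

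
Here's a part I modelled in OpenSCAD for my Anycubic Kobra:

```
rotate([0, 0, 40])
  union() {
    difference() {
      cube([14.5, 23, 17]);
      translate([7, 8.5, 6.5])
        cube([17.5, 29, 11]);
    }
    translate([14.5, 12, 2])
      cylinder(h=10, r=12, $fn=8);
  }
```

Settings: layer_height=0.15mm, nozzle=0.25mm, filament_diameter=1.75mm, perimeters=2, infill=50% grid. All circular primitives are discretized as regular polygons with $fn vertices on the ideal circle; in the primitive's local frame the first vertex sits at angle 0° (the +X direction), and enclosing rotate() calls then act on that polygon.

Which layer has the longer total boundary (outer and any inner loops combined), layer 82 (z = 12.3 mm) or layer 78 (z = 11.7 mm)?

layer 78 (z = 11.7 mm)

Layer 82 (z = 12.3): the 14.5×23 cube contributes its full rectangle (perimeter 75.00 mm); the cube at (7, 8.5) (footprint 17.5×29) is included at this height (perimeter 93.00 mm); Subtracting the remaining from the first: starting from the 14.5×23 cube, the 17.5×29 cube at (7, 8.5) partially overlaps it — only the 108.75 mm² overlap (of its 507.50 mm²) is removed, clipping the outline — boundary = 75.00 mm; the cylinder at (14.5, 12) does not reach this height (z outside [2, 12]); Taking the union: only that combined region is present, so the union is just that shape — boundary = 75.00 mm; (rotated 40° about Z; rotation is an isometry so areas/perimeters/island counts are preserved). So its perimeter = 75.00 mm. Layer 78 (z = 11.7): the 14.5×23 cube contributes its full rectangle (perimeter 75.00 mm); the 17.5×29 cube at (7, 8.5) contributes its full rectangle (perimeter 93.00 mm); Taking the first minus the rest: starting from the 14.5×23 cube, the 17.5×29 cube at (7, 8.5) partially overlaps it — only the 108.75 mm² overlap (of its 507.50 mm²) is removed, clipping the outline — boundary = 75.00 mm; the r=12 cylinder at (14.5, 12) gives a regular 8-gon of circumradius 12 (constant along its height) (perimeter = 2·8·12.000·sin(180°/8) = 73.48 mm); Taking the union: the regions partially overlap (shared area 99.05 mm²), so the edge portions inside another operand are dropped and the merged outline is re-measured after clipping — boundary = 91.46 mm; (whole slice rotated 40° about Z — lengths, areas and connectivity unchanged). So its perimeter = 91.46 mm. Layer 78 is larger (91.46 vs 75.00 mm).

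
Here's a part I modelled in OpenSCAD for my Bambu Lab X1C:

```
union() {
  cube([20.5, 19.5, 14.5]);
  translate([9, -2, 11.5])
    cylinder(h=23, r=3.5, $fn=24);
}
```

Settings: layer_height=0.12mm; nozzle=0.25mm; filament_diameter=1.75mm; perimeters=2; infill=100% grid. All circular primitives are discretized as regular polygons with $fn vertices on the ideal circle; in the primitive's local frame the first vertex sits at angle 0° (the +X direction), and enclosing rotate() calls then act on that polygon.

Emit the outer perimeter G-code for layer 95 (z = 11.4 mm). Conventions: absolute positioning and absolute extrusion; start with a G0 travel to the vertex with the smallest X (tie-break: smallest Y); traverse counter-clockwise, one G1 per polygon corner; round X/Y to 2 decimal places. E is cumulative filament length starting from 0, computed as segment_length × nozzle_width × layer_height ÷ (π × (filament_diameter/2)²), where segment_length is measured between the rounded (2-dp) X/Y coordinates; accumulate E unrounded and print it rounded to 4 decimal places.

At z = 11.4 mm: the 20.5×19.5 cube contributes its full rectangle; the cylinder at (9, -2) is not intersected at this z (z outside [11.5, 34.5]); Merging all regions: only the 20.5×19.5 cube is present, so the union is just that shape — 1 connected region. The outline is a single polygon with 4 vertices. Extrusion per mm of travel: 0.25 × 0.12 / (π × 0.875²) = 0.012473. Accumulating E over each segment gives final E = 0.9978.

G0 X0.00 Y0.00 Z11.40
G1 X20.50 Y0.00 E0.2557
G1 X20.50 Y19.50 E0.4989
G1 X0.00 Y19.50 E0.7546
G1 X0.00 Y0.00 E0.9978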